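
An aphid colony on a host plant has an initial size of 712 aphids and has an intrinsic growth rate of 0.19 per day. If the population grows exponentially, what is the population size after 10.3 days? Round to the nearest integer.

5040 aphids

N(t) = N₀·e^(rt) = 712 × e^(0.19×10.3) = 712 × e^1.957.
e^1.957 ≈ 7.0781, so N ≈ 712 × 7.0781 = 5039.58.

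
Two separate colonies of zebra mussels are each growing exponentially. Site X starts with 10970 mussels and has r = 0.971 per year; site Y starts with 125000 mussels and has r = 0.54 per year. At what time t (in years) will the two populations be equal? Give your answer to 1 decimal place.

Set 10970·e^(0.971t) = 125000·e^(0.54t).
e^((0.971 − 0.54)t) = 125000/10970 → e^(0.431·t) = 11.395.
0.431·t = ln(11.395) = 2.4331, so t = 2.4331/0.431 = 5.6454.

5.6 years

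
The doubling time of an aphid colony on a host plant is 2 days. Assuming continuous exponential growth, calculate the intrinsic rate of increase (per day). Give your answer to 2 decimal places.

r = ln(2)/t_d = 0.6931/2 = 0.34657.

0.35 per day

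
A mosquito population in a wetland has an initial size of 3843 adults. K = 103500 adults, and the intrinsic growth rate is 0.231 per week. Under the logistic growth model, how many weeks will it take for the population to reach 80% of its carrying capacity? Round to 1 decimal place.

20.1 weeks

A = (K − N₀)/N₀ = (103500 − 3843)/3843 = 25.932.
Solve 103500/(1 + 25.932·e^(−0.231t)) = 82800: 1 + 25.932·e^(−0.231t) = 1.25, so e^(−0.231t) = 0.00964057.
−0.231·t = ln(0.00964057) = -4.6418, so t = 4.6418/0.231 = 20.094.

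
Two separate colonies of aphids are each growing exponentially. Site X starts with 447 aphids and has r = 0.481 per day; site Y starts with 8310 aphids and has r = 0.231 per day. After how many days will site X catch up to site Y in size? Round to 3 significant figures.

Set 447·e^(0.481t) = 8310·e^(0.231t).
e^((0.481 − 0.231)t) = 8310/447 → e^(0.25·t) = 18.591.
0.25·t = ln(18.591) = 2.9227, so t = 2.9227/0.25 = 11.691.

11.7 days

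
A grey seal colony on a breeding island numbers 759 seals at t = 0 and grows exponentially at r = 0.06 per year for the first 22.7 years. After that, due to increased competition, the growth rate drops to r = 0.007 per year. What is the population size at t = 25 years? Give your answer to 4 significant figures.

3011 seals

Phase 1: N(22.7) = 759·e^(0.06×22.7) = 759·e^1.362 = 2963.13.
Phase 2 runs for 25 − 22.7 = 2.3 years at r = 0.007.
N(25) = 2963.13·e^(0.007×2.3) = 2963.13·e^0.0161 = 3011.22.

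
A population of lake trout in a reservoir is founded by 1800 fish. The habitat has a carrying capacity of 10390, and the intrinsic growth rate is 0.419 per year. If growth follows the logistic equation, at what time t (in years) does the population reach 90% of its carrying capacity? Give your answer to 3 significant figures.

8.97 years

A = (K − N₀)/N₀ = (10390 − 1800)/1800 = 4.7722.
Solve 10390/(1 + 4.7722·e^(−0.419t)) = 9351: 1 + 4.7722·e^(−0.419t) = 1.1111, so e^(−0.419t) = 0.0232829.
−0.419·t = ln(0.0232829) = -3.76, so t = 3.76/0.419 = 8.9738.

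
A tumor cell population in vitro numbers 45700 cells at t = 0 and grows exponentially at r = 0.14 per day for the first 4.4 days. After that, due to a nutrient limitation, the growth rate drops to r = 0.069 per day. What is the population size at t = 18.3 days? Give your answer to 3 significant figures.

221000 cells

Phase 1: N(4.4) = 45700·e^(0.14×4.4) = 45700·e^0.616 = 84613.9.
Phase 2 runs for 18.3 − 4.4 = 13.9 days at r = 0.069.
N(18.3) = 84613.9·e^(0.069×13.9) = 84613.9·e^0.9591 = 220787.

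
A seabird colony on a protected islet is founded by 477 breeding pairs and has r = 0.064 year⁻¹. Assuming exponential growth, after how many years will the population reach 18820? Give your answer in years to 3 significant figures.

57.4 years

Set N₀·e^(rt) = 18820: e^(0.064·t) = 18820/477 = 39.455.
0.064·t = ln(39.455) = 3.6752, so t = 3.6752/0.064 = 57.424.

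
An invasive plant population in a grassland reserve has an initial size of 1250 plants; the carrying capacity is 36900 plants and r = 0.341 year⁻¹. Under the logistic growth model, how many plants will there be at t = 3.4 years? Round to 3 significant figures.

A = (K − N₀)/N₀ = (36900 − 1250)/1250 = 28.52.
N(t) = K/(1 + A·e^(−rt)) = 36900/(1 + 28.52×e^(−0.341×3.4)).
e^(−1.159) = 0.31367; denominator = 1 + 28.52×0.31367 = 9.946.
N = 36900/9.946 = 3710.04.

3710 plants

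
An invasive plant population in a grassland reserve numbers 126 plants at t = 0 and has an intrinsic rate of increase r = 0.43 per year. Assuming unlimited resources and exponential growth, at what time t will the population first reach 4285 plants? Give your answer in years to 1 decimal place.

8.2 years

Set N₀·e^(rt) = 4285: e^(0.43·t) = 4285/126 = 34.008.
0.43·t = ln(34.008) = 3.5266, so t = 3.5266/0.43 = 8.2014.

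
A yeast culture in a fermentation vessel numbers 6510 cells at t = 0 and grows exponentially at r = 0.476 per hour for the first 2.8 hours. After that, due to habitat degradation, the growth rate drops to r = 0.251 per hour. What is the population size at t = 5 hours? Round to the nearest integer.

42877 cells

Phase 1: N(2.8) = 6510·e^(0.476×2.8) = 6510·e^1.333 = 24683.6.
Phase 2 runs for 5 − 2.8 = 2.2 hours at r = 0.251.
N(5) = 24683.6·e^(0.251×2.2) = 24683.6·e^0.5522 = 42877.2.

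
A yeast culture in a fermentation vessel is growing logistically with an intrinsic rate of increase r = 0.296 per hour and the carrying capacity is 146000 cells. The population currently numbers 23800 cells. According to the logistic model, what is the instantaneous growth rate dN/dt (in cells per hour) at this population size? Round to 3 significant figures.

5900 cells per hour

dN/dt = rN(1 − N/K) = 0.296 × 23800 × (1 − 23800/146000).
1 − 23800/146000 = 0.83699; dN/dt = 0.296 × 23800 × 0.83699 = 5896.4.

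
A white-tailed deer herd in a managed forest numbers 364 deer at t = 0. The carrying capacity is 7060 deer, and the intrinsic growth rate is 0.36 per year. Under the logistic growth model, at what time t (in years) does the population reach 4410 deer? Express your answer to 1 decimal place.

9.5 years

A = (K − N₀)/N₀ = (7060 − 364)/364 = 18.396.
Solve 7060/(1 + 18.396·e^(−0.36t)) = 4410: 1 + 18.396·e^(−0.36t) = 1.6009, so e^(−0.36t) = 0.0326658.
−0.36·t = ln(0.0326658) = -3.4214, so t = 3.4214/0.36 = 9.504.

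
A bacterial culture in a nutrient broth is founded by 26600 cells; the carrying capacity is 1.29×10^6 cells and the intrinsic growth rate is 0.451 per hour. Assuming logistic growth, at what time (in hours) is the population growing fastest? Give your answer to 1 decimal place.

8.6 hours

Logistic growth is fastest at N = K/2 = 645000.
A = (K − N₀)/N₀ = 47.496. Set K/(1 + A·e^(−rt)) = K/2 → A·e^(−rt) = 1.
e^(−0.451t) = 1/47.496 = 0.0210543, so t = ln(47.496)/0.451 = 3.8607/0.451 = 8.5602.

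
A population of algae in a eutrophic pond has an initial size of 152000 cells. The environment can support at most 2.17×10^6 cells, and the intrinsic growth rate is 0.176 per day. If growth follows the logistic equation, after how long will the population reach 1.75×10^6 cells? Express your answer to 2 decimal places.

A = (K − N₀)/N₀ = (2.17×10^6 − 152000)/152000 = 13.276.
Solve 2.17×10^6/(1 + 13.276·e^(−0.176t)) = 1.75×10^6: 1 + 13.276·e^(−0.176t) = 1.24, so e^(−0.176t) = 0.0180773.
−0.176·t = ln(0.0180773) = -4.0131, so t = 4.0131/0.176 = 22.802.

22.80 days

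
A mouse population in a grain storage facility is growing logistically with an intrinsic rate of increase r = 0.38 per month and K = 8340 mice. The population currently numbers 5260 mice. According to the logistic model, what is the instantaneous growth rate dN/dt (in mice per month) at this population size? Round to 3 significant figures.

dN/dt = rN(1 − N/K) = 0.38 × 5260 × (1 − 5260/8340).
1 − 5260/8340 = 0.3693; dN/dt = 0.38 × 5260 × 0.3693 = 738.17.

738 mice per month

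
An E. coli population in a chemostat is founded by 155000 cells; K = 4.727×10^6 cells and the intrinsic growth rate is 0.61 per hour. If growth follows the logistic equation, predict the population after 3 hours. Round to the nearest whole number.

824714 cells

A = (K − N₀)/N₀ = (4.727×10^6 − 155000)/155000 = 29.497.
N(t) = K/(1 + A·e^(−rt)) = 4.727×10^6/(1 + 29.497×e^(−0.61×3)).
e^(−1.83) = 0.16041; denominator = 1 + 29.497×0.16041 = 5.7317.
N = 4.727×10^6/5.7317 = 824714.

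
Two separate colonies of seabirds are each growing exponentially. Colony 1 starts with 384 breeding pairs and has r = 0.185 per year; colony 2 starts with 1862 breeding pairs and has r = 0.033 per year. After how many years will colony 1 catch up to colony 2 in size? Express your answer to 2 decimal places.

10.39 years

Set 384·e^(0.185t) = 1862·e^(0.033t).
e^((0.185 − 0.033)t) = 1862/384 → e^(0.152·t) = 4.849.
0.152·t = ln(4.849) = 1.5788, so t = 1.5788/0.152 = 10.387.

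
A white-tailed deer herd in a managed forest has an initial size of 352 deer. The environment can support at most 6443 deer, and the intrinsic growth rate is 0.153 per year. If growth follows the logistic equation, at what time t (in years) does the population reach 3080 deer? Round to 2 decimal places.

18.06 years

A = (K − N₀)/N₀ = (6443 − 352)/352 = 17.304.
Solve 6443/(1 + 17.304·e^(−0.153t)) = 3080: 1 + 17.304·e^(−0.153t) = 2.0919, so e^(−0.153t) = 0.0631001.
−0.153·t = ln(0.0631001) = -2.763, so t = 2.763/0.153 = 18.059.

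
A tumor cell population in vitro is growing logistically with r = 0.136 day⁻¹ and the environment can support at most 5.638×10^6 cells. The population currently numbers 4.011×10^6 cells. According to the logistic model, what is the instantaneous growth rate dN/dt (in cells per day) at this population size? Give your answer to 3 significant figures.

dN/dt = rN(1 − N/K) = 0.136 × 4.011×10^6 × (1 − 4.011×10^6/5.638×10^6).
1 − 4.011×10^6/5.638×10^6 = 0.28858; dN/dt = 0.136 × 4.011×10^6 × 0.28858 = 1.57418×10^5.

157000 cells per day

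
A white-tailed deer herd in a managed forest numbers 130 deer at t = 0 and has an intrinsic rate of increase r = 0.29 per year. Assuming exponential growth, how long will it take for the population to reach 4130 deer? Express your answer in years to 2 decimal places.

11.93 years

Set N₀·e^(rt) = 4130: e^(0.29·t) = 4130/130 = 31.769.
0.29·t = ln(31.769) = 3.4585, so t = 3.4585/0.29 = 11.926.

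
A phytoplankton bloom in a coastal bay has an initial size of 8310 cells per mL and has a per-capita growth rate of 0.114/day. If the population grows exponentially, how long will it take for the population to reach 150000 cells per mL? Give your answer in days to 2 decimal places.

Set N₀·e^(rt) = 150000: e^(0.114·t) = 150000/8310 = 18.051.
0.114·t = ln(18.051) = 2.8932, so t = 2.8932/0.114 = 25.379.

25.38 days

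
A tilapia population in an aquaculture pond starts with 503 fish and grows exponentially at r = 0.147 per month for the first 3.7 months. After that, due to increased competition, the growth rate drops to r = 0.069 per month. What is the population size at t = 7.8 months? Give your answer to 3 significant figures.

1150 fish

Phase 1: N(3.7) = 503·e^(0.147×3.7) = 503·e^0.5439 = 866.524.
Phase 2 runs for 7.8 − 3.7 = 4.1 months at r = 0.069.
N(7.8) = 866.524·e^(0.069×4.1) = 866.524·e^0.2829 = 1149.85.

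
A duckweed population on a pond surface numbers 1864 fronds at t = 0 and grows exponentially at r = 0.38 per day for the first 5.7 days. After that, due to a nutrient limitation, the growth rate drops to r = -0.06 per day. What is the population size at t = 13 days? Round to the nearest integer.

Phase 1: N(5.7) = 1864·e^(0.38×5.7) = 1864·e^2.166 = 16260.3.
Phase 2 runs for 13 − 5.7 = 7.3 days at r = -0.06.
N(13) = 16260.3·e^(-0.06×7.3) = 16260.3·e^-0.438 = 10493.2.

10493 fronds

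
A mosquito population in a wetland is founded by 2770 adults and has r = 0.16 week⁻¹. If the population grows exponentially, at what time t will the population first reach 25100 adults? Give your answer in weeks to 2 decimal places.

13.78 weeks

Set N₀·e^(rt) = 25100: e^(0.16·t) = 25100/2770 = 9.0614.
0.16·t = ln(9.0614) = 2.204, so t = 2.204/0.16 = 13.775.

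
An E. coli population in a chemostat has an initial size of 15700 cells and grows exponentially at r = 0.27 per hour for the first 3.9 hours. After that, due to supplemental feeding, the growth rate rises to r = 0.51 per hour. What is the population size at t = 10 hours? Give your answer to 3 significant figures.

Phase 1: N(3.9) = 15700·e^(0.27×3.9) = 15700·e^1.053 = 44999.9.
Phase 2 runs for 10 − 3.9 = 6.1 hours at r = 0.51.
N(10) = 44999.9·e^(0.51×6.1) = 44999.9·e^3.111 = 1.009955×10^6.

1010000 cells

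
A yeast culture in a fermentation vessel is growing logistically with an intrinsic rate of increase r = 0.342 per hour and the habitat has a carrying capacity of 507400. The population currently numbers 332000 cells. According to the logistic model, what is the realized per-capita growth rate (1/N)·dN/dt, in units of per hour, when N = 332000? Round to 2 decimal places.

(1/N)·dN/dt = r(1 − N/K) = 0.342 × (1 − 332000/507400).
= 0.342 × 0.34568 = 0.11822.

0.12 per hour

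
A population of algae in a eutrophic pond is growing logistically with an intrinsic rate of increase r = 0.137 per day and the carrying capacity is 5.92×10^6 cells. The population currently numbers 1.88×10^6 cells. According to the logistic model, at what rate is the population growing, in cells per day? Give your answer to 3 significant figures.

176000 cells per day

dN/dt = rN(1 − N/K) = 0.137 × 1.88×10^6 × (1 − 1.88×10^6/5.92×10^6).
1 − 1.88×10^6/5.92×10^6 = 0.68243; dN/dt = 0.137 × 1.88×10^6 × 0.68243 = 1.75767×10^5.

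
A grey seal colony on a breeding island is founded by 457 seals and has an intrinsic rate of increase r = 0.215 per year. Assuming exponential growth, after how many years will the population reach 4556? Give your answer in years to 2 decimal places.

Set N₀·e^(rt) = 4556: e^(0.215·t) = 4556/457 = 9.9694.
0.215·t = ln(9.9694) = 2.2995, so t = 2.2995/0.215 = 10.695.

10.70 years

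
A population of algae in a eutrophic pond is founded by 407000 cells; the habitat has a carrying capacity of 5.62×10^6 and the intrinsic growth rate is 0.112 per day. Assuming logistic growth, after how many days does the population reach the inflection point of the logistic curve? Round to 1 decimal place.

Logistic growth is fastest at N = K/2 = 2.81×10^6.
A = (K − N₀)/N₀ = 12.808. Set K/(1 + A·e^(−rt)) = K/2 → A·e^(−rt) = 1.
e^(−0.112t) = 1/12.808 = 0.078074, so t = ln(12.808)/0.112 = 2.5501/0.112 = 22.769.

22.8 days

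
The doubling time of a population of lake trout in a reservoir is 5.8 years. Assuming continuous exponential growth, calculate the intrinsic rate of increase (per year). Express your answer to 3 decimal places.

r = ln(2)/t_d = 0.6931/5.8 = 0.11951.

0.120 per year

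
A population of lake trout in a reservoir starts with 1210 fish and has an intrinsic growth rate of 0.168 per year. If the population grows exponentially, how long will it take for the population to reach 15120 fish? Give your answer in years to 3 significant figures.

Set N₀·e^(rt) = 15120: e^(0.168·t) = 15120/1210 = 12.496.
0.168·t = ln(12.496) = 2.5254, so t = 2.5254/0.168 = 15.032.

15.0 years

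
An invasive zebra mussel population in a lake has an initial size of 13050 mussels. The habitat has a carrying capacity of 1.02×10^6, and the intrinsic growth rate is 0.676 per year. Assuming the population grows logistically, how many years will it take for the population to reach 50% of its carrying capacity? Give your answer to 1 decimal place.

6.4 years

A = (K − N₀)/N₀ = (1.02×10^6 − 13050)/13050 = 77.161.
Solve 1.02×10^6/(1 + 77.161·e^(−0.676t)) = 510000: 1 + 77.161·e^(−0.676t) = 2, so e^(−0.676t) = 0.0129599.
−0.676·t = ln(0.0129599) = -4.3459, so t = 4.3459/0.676 = 6.4288.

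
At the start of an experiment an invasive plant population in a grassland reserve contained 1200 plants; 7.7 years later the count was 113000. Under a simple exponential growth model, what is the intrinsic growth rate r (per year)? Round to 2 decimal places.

From N(t) = N₀·e^(rt): e^(r·7.7) = 113000/1200 = 94.167.
r·7.7 = ln(94.167) = 4.5451, so r = 4.5451/7.7 = 0.59027.

0.59 per year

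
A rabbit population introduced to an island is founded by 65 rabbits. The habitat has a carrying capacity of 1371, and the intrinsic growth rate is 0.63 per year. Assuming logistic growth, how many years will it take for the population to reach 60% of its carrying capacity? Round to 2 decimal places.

5.41 years

A = (K − N₀)/N₀ = (1371 − 65)/65 = 20.092.
Solve 1371/(1 + 20.092·e^(−0.63t)) = 822.6: 1 + 20.092·e^(−0.63t) = 1.6667, so e^(−0.63t) = 0.0331802.
−0.63·t = ln(0.0331802) = -3.4058, so t = 3.4058/0.63 = 5.406.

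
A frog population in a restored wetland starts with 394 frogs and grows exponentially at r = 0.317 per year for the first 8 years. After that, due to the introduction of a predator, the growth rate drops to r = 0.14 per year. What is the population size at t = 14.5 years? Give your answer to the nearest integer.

Phase 1: N(8) = 394·e^(0.317×8) = 394·e^2.536 = 4975.85.
Phase 2 runs for 14.5 − 8 = 6.5 years at r = 0.14.
N(14.5) = 4975.85·e^(0.14×6.5) = 4975.85·e^0.91 = 12361.6.

12362 frogs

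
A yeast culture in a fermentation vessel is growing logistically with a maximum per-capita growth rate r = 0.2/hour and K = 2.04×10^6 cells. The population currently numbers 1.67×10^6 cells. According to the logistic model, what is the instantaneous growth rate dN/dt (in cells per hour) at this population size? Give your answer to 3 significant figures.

60600 cells per hour

dN/dt = rN(1 − N/K) = 0.2 × 1.67×10^6 × (1 − 1.67×10^6/2.04×10^6).
1 − 1.67×10^6/2.04×10^6 = 0.18137; dN/dt = 0.2 × 1.67×10^6 × 0.18137 = 60578.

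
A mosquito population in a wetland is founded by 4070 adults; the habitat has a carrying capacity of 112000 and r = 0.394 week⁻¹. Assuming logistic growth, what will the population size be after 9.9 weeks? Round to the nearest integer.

72895 adults

A = (K − N₀)/N₀ = (112000 − 4070)/4070 = 26.518.
N(t) = K/(1 + A·e^(−rt)) = 112000/(1 + 26.518×e^(−0.394×9.9)).
e^(−3.901) = 0.02023; denominator = 1 + 26.518×0.02023 = 1.5365.
N = 112000/1.5365 = 72894.8.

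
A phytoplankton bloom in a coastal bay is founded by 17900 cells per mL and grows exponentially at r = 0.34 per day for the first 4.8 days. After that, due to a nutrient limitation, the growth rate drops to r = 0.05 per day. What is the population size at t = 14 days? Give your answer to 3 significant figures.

Phase 1: N(4.8) = 17900·e^(0.34×4.8) = 17900·e^1.632 = 91542.3.
Phase 2 runs for 14 − 4.8 = 9.2 days at r = 0.05.
N(14) = 91542.3·e^(0.05×9.2) = 91542.3·e^0.46 = 145010.

145000 cells per mL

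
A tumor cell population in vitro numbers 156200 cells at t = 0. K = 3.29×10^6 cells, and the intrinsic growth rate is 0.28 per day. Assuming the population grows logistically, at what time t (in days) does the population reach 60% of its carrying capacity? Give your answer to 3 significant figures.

A = (K − N₀)/N₀ = (3.29×10^6 − 156200)/156200 = 20.063.
Solve 3.29×10^6/(1 + 20.063·e^(−0.28t)) = 1.974×10^6: 1 + 20.063·e^(−0.28t) = 1.6667, so e^(−0.28t) = 0.0332291.
−0.28·t = ln(0.0332291) = -3.4043, so t = 3.4043/0.28 = 12.158.

12.2 days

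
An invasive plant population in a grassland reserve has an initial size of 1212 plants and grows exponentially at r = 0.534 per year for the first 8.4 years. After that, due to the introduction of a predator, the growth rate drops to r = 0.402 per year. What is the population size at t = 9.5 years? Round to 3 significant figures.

167000 plants

Phase 1: N(8.4) = 1212·e^(0.534×8.4) = 1212·e^4.486 = 107541.
Phase 2 runs for 9.5 − 8.4 = 1.1 years at r = 0.402.
N(9.5) = 107541·e^(0.402×1.1) = 107541·e^0.4422 = 167347.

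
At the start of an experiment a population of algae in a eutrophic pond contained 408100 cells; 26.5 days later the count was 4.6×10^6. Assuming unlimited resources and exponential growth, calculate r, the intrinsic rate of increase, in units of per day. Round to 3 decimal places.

From N(t) = N₀·e^(rt): e^(r·26.5) = 4.6×10^6/408100 = 11.272.
r·26.5 = ln(11.272) = 2.4223, so r = 2.4223/26.5 = 0.091408.

0.091 per day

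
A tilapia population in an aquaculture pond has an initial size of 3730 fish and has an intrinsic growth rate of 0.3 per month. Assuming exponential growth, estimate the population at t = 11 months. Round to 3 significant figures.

101000 fish

N(t) = N₀·e^(rt) = 3730 × e^(0.3×11) = 3730 × e^3.3.
e^3.3 ≈ 27.113, so N ≈ 3730 × 27.113 = 101130.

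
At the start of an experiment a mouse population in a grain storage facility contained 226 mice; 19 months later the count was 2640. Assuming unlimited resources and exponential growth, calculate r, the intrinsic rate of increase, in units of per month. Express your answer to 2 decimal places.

From N(t) = N₀·e^(rt): e^(r·19) = 2640/226 = 11.681.
r·19 = ln(11.681) = 2.458, so r = 2.458/19 = 0.12937.

0.13 per month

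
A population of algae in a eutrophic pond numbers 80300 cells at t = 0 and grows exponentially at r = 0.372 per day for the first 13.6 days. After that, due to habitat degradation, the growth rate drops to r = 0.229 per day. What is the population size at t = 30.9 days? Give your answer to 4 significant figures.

664400000 cells

Phase 1: N(13.6) = 80300·e^(0.372×13.6) = 80300·e^5.059 = 1.26444×10^7.
Phase 2 runs for 30.9 − 13.6 = 17.3 days at r = 0.229.
N(30.9) = 1.26444×10^7·e^(0.229×17.3) = 1.26444×10^7·e^3.962 = 6.644199×10^8.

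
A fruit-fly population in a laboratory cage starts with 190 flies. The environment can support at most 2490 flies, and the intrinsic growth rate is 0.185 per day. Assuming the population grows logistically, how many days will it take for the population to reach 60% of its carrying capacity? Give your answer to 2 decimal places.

A = (K − N₀)/N₀ = (2490 − 190)/190 = 12.105.
Solve 2490/(1 + 12.105·e^(−0.185t)) = 1494: 1 + 12.105·e^(−0.185t) = 1.6667, so e^(−0.185t) = 0.0550725.
−0.185·t = ln(0.0550725) = -2.8991, so t = 2.8991/0.185 = 15.671.

15.67 days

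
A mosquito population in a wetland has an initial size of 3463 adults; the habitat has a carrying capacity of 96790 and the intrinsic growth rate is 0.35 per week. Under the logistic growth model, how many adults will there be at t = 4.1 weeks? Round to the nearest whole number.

A = (K − N₀)/N₀ = (96790 − 3463)/3463 = 26.95.
N(t) = K/(1 + A·e^(−rt)) = 96790/(1 + 26.95×e^(−0.35×4.1)).
e^(−1.435) = 0.23812; denominator = 1 + 26.95×0.23812 = 7.4172.
N = 96790/7.4172 = 13049.5.

13049 adults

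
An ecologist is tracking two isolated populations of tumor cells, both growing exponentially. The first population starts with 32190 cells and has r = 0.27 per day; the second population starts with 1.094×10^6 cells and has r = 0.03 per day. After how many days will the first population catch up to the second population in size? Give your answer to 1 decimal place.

Set 32190·e^(0.27t) = 1.094×10^6·e^(0.03t).
e^((0.27 − 0.03)t) = 1.094×10^6/32190 → e^(0.24·t) = 33.986.
0.24·t = ln(33.986) = 3.5259, so t = 3.5259/0.24 = 14.691.

14.7 days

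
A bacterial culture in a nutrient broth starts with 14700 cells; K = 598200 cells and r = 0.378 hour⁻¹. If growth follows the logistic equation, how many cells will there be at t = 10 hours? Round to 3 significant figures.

A = (K − N₀)/N₀ = (598200 − 14700)/14700 = 39.694.
N(t) = K/(1 + A·e^(−rt)) = 598200/(1 + 39.694×e^(−0.378×10)).
e^(−3.78) = 0.022823; denominator = 1 + 39.694×0.022823 = 1.9059.
N = 598200/1.9059 = 313864.

314000 cells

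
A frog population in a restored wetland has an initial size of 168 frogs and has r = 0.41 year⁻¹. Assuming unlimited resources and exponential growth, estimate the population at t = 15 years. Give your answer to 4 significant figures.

78740 frogs

N(t) = N₀·e^(rt) = 168 × e^(0.41×15) = 168 × e^6.15.
e^6.15 ≈ 468.72, so N ≈ 168 × 468.72 = 78744.5.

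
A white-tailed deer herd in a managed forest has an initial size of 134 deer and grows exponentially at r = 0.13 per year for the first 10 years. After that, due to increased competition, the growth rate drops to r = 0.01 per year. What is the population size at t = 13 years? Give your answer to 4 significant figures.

506.7 deer

Phase 1: N(10) = 134·e^(0.13×10) = 134·e^1.3 = 491.686.
Phase 2 runs for 13 − 10 = 3 years at r = 0.01.
N(13) = 491.686·e^(0.01×3) = 491.686·e^0.03 = 506.66.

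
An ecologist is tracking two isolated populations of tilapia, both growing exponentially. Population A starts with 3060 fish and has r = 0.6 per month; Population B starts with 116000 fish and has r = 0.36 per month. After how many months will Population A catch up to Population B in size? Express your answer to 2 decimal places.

Set 3060·e^(0.6t) = 116000·e^(0.36t).
e^((0.6 − 0.36)t) = 116000/3060 → e^(0.24·t) = 37.908.
0.24·t = ln(37.908) = 3.6352, so t = 3.6352/0.24 = 15.147.

15.15 months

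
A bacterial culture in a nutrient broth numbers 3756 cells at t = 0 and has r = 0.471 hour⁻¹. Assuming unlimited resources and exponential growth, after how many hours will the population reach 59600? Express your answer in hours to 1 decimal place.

Set N₀·e^(rt) = 59600: e^(0.471·t) = 59600/3756 = 15.868.
0.471·t = ln(15.868) = 2.7643, so t = 2.7643/0.471 = 5.869.

5.9 hours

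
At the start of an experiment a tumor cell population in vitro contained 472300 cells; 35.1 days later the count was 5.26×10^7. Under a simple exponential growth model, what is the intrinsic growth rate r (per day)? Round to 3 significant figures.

From N(t) = N₀·e^(rt): e^(r·35.1) = 5.26×10^7/472300 = 111.37.
r·35.1 = ln(111.37) = 4.7129, so r = 4.7129/35.1 = 0.13427.

0.134 per day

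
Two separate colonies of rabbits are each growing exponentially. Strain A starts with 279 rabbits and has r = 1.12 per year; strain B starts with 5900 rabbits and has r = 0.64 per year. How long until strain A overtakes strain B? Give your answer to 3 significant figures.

Set 279·e^(1.12t) = 5900·e^(0.64t).
e^((1.12 − 0.64)t) = 5900/279 → e^(0.48·t) = 21.147.
0.48·t = ln(21.147) = 3.0515, so t = 3.0515/0.48 = 6.3573.

6.36 years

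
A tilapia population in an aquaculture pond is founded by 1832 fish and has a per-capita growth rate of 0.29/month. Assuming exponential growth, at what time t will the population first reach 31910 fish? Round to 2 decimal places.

Set N₀·e^(rt) = 31910: e^(0.29·t) = 31910/1832 = 17.418.
0.29·t = ln(17.418) = 2.8575, so t = 2.8575/0.29 = 9.8535.

9.85 months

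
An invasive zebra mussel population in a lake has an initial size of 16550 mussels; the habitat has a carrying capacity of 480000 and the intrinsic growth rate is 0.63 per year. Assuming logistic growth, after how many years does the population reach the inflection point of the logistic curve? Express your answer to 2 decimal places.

5.29 years

Logistic growth is fastest at N = K/2 = 240000.
A = (K − N₀)/N₀ = 28.003. Set K/(1 + A·e^(−rt)) = K/2 → A·e^(−rt) = 1.
e^(−0.63t) = 1/28.003 = 0.0357104, so t = ln(28.003)/0.63 = 3.3323/0.63 = 5.2894.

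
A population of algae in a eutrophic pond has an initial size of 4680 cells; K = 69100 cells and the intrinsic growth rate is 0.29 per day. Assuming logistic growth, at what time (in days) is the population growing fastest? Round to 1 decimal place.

Logistic growth is fastest at N = K/2 = 34550.
A = (K − N₀)/N₀ = 13.765. Set K/(1 + A·e^(−rt)) = K/2 → A·e^(−rt) = 1.
e^(−0.29t) = 1/13.765 = 0.0726482, so t = ln(13.765)/0.29 = 2.6221/0.29 = 9.0418.

9.0 days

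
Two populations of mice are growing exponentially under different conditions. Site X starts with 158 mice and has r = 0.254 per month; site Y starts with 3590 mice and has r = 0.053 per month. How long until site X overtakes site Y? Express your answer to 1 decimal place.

Set 158·e^(0.254t) = 3590·e^(0.053t).
e^((0.254 − 0.053)t) = 3590/158 → e^(0.201·t) = 22.722.
0.201·t = ln(22.722) = 3.1233, so t = 3.1233/0.201 = 15.539.

15.5 months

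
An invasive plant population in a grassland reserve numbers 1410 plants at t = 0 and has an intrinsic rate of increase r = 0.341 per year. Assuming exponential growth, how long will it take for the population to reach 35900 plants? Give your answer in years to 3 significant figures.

9.49 years

Set N₀·e^(rt) = 35900: e^(0.341·t) = 35900/1410 = 25.461.
0.341·t = ln(25.461) = 3.2371, so t = 3.2371/0.341 = 9.4931.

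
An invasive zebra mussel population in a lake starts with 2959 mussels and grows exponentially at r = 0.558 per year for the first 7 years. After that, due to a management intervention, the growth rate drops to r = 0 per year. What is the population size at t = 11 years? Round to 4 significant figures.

Phase 1: N(7) = 2959·e^(0.558×7) = 2959·e^3.906 = 147062.
Phase 2 runs for 11 − 7 = 4 years at r = 0.
N(11) = 147062·e^(0×4) = 147062·e^0 = 147062.

147100 mussels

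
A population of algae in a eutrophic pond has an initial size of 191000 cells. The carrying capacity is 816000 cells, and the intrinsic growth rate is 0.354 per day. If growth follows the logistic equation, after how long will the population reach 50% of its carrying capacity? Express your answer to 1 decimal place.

3.3 days

A = (K − N₀)/N₀ = (816000 − 191000)/191000 = 3.2723.
Solve 816000/(1 + 3.2723·e^(−0.354t)) = 408000: 1 + 3.2723·e^(−0.354t) = 2, so e^(−0.354t) = 0.3056.
−0.354·t = ln(0.3056) = -1.1855, so t = 1.1855/0.354 = 3.3488.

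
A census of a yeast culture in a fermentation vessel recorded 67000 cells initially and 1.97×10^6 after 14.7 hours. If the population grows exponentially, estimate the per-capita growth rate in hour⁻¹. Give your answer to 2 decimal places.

From N(t) = N₀·e^(rt): e^(r·14.7) = 1.97×10^6/67000 = 29.403.
r·14.7 = ln(29.403) = 3.3811, so r = 3.3811/14.7 = 0.23001.

0.23 per hour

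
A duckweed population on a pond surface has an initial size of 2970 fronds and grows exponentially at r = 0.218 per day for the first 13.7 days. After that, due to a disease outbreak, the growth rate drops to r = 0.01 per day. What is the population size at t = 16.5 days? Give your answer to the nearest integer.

Phase 1: N(13.7) = 2970·e^(0.218×13.7) = 2970·e^2.987 = 58860.
Phase 2 runs for 16.5 − 13.7 = 2.8 days at r = 0.01.
N(16.5) = 58860·e^(0.01×2.8) = 58860·e^0.028 = 60531.4.

60531 fronds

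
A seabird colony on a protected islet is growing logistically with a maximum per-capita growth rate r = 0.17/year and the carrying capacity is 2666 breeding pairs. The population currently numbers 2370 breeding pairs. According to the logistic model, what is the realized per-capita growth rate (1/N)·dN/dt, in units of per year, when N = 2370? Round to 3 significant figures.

0.0189 per year

(1/N)·dN/dt = r(1 − N/K) = 0.17 × (1 − 2370/2666).
= 0.17 × 0.11103 = 0.018875.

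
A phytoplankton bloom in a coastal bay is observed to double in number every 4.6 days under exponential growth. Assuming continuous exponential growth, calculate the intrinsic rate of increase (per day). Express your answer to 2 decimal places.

r = ln(2)/t_d = 0.6931/4.6 = 0.15068.

0.15 per day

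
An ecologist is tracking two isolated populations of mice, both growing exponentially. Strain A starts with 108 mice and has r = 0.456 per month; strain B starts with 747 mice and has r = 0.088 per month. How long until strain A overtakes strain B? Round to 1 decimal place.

Set 108·e^(0.456t) = 747·e^(0.088t).
e^((0.456 − 0.088)t) = 747/108 → e^(0.368·t) = 6.9167.
0.368·t = ln(6.9167) = 1.9339, so t = 1.9339/0.368 = 5.2553.

5.3 months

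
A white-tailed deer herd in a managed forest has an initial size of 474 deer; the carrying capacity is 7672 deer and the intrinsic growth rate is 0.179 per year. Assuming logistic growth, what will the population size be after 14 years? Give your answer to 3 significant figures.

3430 deer

A = (K − N₀)/N₀ = (7672 − 474)/474 = 15.186.
N(t) = K/(1 + A·e^(−rt)) = 7672/(1 + 15.186×e^(−0.179×14)).
e^(−2.506) = 0.081594; denominator = 1 + 15.186×0.081594 = 2.2391.
N = 7672/2.2391 = 3426.44.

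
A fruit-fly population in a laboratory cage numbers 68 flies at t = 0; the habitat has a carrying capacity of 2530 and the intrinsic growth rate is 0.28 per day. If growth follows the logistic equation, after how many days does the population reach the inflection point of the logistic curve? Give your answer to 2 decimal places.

12.82 days

Logistic growth is fastest at N = K/2 = 1265.
A = (K − N₀)/N₀ = 36.206. Set K/(1 + A·e^(−rt)) = K/2 → A·e^(−rt) = 1.
e^(−0.28t) = 1/36.206 = 0.0276198, so t = ln(36.206)/0.28 = 3.5892/0.28 = 12.819.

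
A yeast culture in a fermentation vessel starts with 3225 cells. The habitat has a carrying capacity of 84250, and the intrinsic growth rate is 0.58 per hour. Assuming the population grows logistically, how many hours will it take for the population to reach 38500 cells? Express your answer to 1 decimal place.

5.3 hours

A = (K − N₀)/N₀ = (84250 − 3225)/3225 = 25.124.
Solve 84250/(1 + 25.124·e^(−0.58t)) = 38500: 1 + 25.124·e^(−0.58t) = 2.1883, so e^(−0.58t) = 0.0472978.
−0.58·t = ln(0.0472978) = -3.0513, so t = 3.0513/0.58 = 5.2608.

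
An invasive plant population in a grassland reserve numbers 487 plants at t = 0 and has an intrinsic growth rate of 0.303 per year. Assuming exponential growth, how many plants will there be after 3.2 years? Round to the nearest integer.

N(t) = N₀·e^(rt) = 487 × e^(0.303×3.2) = 487 × e^0.9696.
e^0.9696 ≈ 2.6369, so N ≈ 487 × 2.6369 = 1284.17.

1284 plants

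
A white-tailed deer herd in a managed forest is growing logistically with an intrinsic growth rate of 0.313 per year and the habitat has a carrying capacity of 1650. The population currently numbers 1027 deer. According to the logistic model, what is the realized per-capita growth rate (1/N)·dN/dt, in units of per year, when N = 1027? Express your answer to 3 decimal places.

(1/N)·dN/dt = r(1 − N/K) = 0.313 × (1 − 1027/1650).
= 0.313 × 0.37758 = 0.11818.

0.118 per year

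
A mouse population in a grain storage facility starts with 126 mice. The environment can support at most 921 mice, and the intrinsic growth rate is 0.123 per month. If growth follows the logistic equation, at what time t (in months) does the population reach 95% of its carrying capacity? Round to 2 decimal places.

38.91 months

A = (K − N₀)/N₀ = (921 − 126)/126 = 6.3095.
Solve 921/(1 + 6.3095·e^(−0.123t)) = 874.95: 1 + 6.3095·e^(−0.123t) = 1.0526, so e^(−0.123t) = 0.00834161.
−0.123·t = ln(0.00834161) = -4.7865, so t = 4.7865/0.123 = 38.915.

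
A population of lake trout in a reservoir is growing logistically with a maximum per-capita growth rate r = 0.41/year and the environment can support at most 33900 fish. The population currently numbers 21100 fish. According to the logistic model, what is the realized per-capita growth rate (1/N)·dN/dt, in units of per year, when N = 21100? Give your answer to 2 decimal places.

0.15 per year

(1/N)·dN/dt = r(1 − N/K) = 0.41 × (1 − 21100/33900).
= 0.41 × 0.37758 = 0.15481.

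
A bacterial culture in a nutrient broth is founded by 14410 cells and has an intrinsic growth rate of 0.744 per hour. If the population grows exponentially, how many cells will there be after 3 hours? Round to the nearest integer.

134279 cells

N(t) = N₀·e^(rt) = 14410 × e^(0.744×3) = 14410 × e^2.232.
e^2.232 ≈ 9.3185, so N ≈ 14410 × 9.3185 = 134279.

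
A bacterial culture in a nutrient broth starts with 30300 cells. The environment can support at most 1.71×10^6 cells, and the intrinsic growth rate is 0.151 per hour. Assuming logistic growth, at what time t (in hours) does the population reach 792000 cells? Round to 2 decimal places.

A = (K − N₀)/N₀ = (1.71×10^6 − 30300)/30300 = 55.436.
Solve 1.71×10^6/(1 + 55.436·e^(−0.151t)) = 792000: 1 + 55.436·e^(−0.151t) = 2.1591, so e^(−0.151t) = 0.0209088.
−0.151·t = ln(0.0209088) = -3.8676, so t = 3.8676/0.151 = 25.613.

25.61 hours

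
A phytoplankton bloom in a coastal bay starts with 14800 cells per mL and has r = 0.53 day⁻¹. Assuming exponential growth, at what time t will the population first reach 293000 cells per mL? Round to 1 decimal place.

Set N₀·e^(rt) = 293000: e^(0.53·t) = 293000/14800 = 19.797.
0.53·t = ln(19.797) = 2.9855, so t = 2.9855/0.53 = 5.6331.

5.6 days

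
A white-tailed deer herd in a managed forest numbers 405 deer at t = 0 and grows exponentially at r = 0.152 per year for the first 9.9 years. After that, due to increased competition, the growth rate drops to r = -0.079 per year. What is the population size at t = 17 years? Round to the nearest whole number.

Phase 1: N(9.9) = 405·e^(0.152×9.9) = 405·e^1.505 = 1823.82.
Phase 2 runs for 17 − 9.9 = 7.1 years at r = -0.079.
N(17) = 1823.82·e^(-0.079×7.1) = 1823.82·e^-0.5609 = 1040.84.

1041 deer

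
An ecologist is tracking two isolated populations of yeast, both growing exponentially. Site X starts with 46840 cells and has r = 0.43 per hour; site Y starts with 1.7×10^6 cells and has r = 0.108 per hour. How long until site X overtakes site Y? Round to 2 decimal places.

Set 46840·e^(0.43t) = 1.7×10^6·e^(0.108t).
e^((0.43 − 0.108)t) = 1.7×10^6/46840 → e^(0.322·t) = 36.294.
0.322·t = ln(36.294) = 3.5916, so t = 3.5916/0.322 = 11.154.

11.15 hours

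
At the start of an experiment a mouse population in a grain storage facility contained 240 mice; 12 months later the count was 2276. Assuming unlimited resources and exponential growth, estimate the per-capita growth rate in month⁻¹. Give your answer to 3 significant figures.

From N(t) = N₀·e^(rt): e^(r·12) = 2276/240 = 9.4833.
r·12 = ln(9.4833) = 2.2495, so r = 2.2495/12 = 0.18746.

0.187 per month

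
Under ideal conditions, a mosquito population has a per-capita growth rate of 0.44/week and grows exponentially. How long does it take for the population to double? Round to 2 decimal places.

1.58 weeks

Doubling time t_d = ln(2)/r = 0.6931/0.44 = 1.5753.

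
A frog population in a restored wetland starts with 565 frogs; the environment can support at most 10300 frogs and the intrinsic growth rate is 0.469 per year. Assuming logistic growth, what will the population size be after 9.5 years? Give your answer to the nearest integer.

8582 frogs

A = (K − N₀)/N₀ = (10300 − 565)/565 = 17.23.
N(t) = K/(1 + A·e^(−rt)) = 10300/(1 + 17.23×e^(−0.469×9.5)).
e^(−4.455) = 0.011615; denominator = 1 + 17.23×0.011615 = 1.2001.
N = 10300/1.2001 = 8582.48.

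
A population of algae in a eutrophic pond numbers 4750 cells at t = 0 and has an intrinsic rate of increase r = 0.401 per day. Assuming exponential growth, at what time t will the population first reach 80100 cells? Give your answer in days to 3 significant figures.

7.05 days

Set N₀·e^(rt) = 80100: e^(0.401·t) = 80100/4750 = 16.863.
0.401·t = ln(16.863) = 2.8251, so t = 2.8251/0.401 = 7.0452.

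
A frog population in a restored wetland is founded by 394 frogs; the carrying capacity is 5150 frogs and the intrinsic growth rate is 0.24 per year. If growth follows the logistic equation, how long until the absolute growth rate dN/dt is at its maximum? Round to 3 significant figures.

Logistic growth is fastest at N = K/2 = 2575.
A = (K − N₀)/N₀ = 12.071. Set K/(1 + A·e^(−rt)) = K/2 → A·e^(−rt) = 1.
e^(−0.24t) = 1/12.071 = 0.0828427, so t = ln(12.071)/0.24 = 2.4908/0.24 = 10.378.

10.4 years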